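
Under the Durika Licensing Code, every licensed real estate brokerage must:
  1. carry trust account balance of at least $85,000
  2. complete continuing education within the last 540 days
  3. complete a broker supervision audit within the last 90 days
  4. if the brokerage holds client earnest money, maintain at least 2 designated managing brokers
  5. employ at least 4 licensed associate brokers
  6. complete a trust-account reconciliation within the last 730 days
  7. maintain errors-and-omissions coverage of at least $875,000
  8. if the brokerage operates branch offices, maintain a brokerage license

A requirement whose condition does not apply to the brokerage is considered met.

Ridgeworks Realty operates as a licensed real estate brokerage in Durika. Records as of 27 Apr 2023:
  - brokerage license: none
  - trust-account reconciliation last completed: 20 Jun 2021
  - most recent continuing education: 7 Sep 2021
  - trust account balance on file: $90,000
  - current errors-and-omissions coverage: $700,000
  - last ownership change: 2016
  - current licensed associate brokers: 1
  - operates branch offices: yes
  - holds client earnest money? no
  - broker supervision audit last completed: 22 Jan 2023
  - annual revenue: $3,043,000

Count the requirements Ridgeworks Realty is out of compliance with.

5

1. trust account balance $90,000 ≥ $85,000 → met
2. continuing education 597 days ago vs limit 540 → not met
3. broker supervision audit 95 days ago vs limit 90 → not met
4. condition 'holds client earnest money' does not hold → requirement n/a → met
5. licensed associate brokers 1 < 4 → not met
6. trust-account reconciliation 676 days ago vs limit 730 → met
7. errors-and-omissions coverage $700,000 < $875,000 → not met
8. condition 'operates branch offices' holds; brokerage license absent → not met
Not met: 5 of 8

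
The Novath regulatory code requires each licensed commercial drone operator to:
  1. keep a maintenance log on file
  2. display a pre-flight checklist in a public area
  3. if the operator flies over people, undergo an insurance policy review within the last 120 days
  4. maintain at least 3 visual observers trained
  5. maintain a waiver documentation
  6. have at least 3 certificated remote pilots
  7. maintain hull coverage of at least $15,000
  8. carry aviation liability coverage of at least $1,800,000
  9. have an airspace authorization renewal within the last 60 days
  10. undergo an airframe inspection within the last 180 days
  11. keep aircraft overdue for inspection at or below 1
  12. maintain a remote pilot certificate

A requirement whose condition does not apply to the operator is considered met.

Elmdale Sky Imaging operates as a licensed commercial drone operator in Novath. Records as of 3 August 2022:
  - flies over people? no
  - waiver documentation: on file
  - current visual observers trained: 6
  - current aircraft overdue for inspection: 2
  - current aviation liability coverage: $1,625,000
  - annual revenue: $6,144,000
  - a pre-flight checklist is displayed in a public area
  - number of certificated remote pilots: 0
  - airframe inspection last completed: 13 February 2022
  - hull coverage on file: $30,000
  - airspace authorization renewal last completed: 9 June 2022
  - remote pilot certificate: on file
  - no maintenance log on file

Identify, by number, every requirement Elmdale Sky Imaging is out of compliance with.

1, 6, 8, 11

1. maintenance log absent → not met
2. pre-flight checklist present → met
3. condition 'flies over people' does not hold → requirement n/a → met
4. visual observers trained 6 ≥ 3 → met
5. waiver documentation present → met
6. certificated remote pilots 0 < 3 → not met
7. hull coverage $30,000 ≥ $15,000 → met
8. aviation liability coverage $1,625,000 < $1,800,000 → not met
9. airspace authorization renewal 55 days ago vs limit 60 → met
10. airframe inspection 171 days ago vs limit 180 → met
11. aircraft overdue for inspection 2 > 1 → not met
12. remote pilot certificate present → met
Not met: 1, 6, 8, 11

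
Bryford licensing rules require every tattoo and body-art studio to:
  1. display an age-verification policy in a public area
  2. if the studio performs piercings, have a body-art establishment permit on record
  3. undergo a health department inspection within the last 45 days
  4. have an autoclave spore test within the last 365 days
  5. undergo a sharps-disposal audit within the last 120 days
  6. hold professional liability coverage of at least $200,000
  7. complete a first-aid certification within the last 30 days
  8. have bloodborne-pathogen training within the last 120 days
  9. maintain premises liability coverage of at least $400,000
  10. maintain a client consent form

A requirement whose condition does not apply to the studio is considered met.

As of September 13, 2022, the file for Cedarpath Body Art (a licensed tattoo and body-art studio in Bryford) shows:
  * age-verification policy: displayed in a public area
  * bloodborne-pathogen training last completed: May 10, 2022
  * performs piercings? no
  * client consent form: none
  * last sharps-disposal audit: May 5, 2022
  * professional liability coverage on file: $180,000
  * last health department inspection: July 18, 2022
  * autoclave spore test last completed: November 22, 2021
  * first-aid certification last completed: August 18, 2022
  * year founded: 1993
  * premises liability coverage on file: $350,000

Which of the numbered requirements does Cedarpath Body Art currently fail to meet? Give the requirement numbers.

1. age-verification policy present → met
2. condition 'performs piercings' does not hold → requirement n/a → met
3. health department inspection 57 days ago vs limit 45 → not met
4. autoclave spore test 295 days ago vs limit 365 → met
5. sharps-disposal audit 131 days ago vs limit 120 → not met
6. professional liability coverage $180,000 < $200,000 → not met
7. first-aid certification 26 days ago vs limit 30 → met
8. bloodborne-pathogen training 126 days ago vs limit 120 → not met
9. premises liability coverage $350,000 < $400,000 → not met
10. client consent form absent → not met
Not met: 3, 5, 6, 8, 9, 10

3, 5, 6, 8, 9, 10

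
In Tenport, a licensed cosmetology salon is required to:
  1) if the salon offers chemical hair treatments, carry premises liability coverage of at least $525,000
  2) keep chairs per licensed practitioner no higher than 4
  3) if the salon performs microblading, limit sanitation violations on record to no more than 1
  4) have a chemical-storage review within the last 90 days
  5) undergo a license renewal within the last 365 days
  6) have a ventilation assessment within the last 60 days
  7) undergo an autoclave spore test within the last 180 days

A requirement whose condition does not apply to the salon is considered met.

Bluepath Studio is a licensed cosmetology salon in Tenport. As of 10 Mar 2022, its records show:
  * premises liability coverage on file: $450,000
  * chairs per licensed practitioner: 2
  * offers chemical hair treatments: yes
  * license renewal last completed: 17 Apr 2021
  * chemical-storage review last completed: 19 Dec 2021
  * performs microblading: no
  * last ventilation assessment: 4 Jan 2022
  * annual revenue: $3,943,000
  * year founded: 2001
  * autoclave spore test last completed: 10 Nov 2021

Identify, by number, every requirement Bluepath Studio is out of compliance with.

1, 6

1. condition 'offers chemical hair treatments' holds; premises liability coverage $450,000 < $525,000 → not met
2. chairs per licensed practitioner 2 ≤ 4 → met
3. condition 'performs microblading' does not hold → requirement n/a → met
4. chemical-storage review 81 days ago vs limit 90 → met
5. license renewal 327 days ago vs limit 365 → met
6. ventilation assessment 65 days ago vs limit 60 → not met
7. autoclave spore test 120 days ago vs limit 180 → met
Not met: 1, 6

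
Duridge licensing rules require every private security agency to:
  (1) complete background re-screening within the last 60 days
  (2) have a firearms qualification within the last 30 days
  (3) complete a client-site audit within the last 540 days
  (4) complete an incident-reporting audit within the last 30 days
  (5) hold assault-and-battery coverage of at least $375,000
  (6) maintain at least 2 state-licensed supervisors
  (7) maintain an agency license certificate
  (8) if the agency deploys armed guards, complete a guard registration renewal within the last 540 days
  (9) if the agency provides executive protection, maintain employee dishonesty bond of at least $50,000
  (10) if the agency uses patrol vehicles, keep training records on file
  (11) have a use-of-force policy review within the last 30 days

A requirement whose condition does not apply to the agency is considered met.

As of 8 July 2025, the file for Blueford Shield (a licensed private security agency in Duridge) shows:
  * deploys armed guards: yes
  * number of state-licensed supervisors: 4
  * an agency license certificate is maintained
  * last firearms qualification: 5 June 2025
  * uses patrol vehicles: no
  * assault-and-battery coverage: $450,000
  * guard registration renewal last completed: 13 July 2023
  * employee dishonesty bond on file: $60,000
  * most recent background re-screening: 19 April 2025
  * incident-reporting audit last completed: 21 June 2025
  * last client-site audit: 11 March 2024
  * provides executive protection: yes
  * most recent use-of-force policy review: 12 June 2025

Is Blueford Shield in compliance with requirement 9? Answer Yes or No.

9. condition 'provides executive protection' holds; employee dishonesty bond $60,000 ≥ $50,000 → met

Yes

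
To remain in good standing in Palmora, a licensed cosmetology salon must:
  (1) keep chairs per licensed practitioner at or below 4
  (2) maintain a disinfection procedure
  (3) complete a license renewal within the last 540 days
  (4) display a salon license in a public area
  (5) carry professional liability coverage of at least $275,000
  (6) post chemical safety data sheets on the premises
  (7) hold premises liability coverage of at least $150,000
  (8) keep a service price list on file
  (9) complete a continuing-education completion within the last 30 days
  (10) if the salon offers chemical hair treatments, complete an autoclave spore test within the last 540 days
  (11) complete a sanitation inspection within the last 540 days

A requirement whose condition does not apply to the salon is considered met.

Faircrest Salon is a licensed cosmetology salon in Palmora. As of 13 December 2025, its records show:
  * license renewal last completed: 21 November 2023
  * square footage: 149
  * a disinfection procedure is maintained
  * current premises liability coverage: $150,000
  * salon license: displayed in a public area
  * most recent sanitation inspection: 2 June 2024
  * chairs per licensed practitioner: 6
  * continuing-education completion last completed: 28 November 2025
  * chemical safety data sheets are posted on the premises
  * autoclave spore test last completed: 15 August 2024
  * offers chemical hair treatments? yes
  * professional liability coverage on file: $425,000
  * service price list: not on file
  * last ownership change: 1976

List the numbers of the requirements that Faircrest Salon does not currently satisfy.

1. chairs per licensed practitioner 6 > 4 → not met
2. disinfection procedure present → met
3. license renewal 753 days ago vs limit 540 → not met
4. salon license present → met
5. professional liability coverage $425,000 ≥ $275,000 → met
6. chemical safety data sheets present → met
7. premises liability coverage $150,000 ≥ $150,000 → met
8. service price list absent → not met
9. continuing-education completion 15 days ago vs limit 30 → met
10. condition 'offers chemical hair treatments' holds; autoclave spore test 485 days ago vs limit 540 → met
11. sanitation inspection 559 days ago vs limit 540 → not met
Not met: 1, 3, 8, 11

1, 3, 8, 11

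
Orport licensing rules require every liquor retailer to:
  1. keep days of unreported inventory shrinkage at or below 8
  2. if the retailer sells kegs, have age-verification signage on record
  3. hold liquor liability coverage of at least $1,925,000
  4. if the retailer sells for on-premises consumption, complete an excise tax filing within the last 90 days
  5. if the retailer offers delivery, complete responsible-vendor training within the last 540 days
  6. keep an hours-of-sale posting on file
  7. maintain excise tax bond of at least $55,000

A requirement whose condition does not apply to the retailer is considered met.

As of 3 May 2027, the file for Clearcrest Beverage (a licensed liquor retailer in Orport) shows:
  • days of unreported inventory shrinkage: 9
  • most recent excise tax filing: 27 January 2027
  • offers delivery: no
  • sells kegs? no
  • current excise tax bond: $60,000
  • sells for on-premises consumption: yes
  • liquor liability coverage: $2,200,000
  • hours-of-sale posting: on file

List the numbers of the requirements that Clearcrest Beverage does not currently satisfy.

1, 4

1. days of unreported inventory shrinkage 9 > 8 → not met
2. condition 'sells kegs' does not hold → requirement n/a → met
3. liquor liability coverage $2,200,000 ≥ $1,925,000 → met
4. condition 'sells for on-premises consumption' holds; excise tax filing 96 days ago vs limit 90 → not met
5. condition 'offers delivery' does not hold → requirement n/a → met
6. hours-of-sale posting present → met
7. excise tax bond $60,000 ≥ $55,000 → met
Not met: 1, 4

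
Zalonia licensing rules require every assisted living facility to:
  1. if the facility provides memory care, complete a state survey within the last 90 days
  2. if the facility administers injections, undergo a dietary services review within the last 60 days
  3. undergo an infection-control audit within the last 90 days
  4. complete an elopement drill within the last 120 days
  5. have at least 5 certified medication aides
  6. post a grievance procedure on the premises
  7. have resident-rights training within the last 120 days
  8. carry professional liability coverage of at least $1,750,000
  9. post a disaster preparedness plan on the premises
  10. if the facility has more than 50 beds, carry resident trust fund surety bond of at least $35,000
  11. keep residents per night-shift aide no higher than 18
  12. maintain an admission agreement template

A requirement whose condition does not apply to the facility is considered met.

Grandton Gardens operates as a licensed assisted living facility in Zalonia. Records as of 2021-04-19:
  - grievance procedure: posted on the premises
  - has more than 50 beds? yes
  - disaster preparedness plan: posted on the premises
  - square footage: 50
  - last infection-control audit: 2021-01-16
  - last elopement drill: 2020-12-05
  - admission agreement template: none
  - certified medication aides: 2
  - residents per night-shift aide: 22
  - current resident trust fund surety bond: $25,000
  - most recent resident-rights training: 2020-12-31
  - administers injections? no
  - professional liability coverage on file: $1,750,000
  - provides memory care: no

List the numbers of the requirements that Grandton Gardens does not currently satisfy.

1. condition 'provides memory care' does not hold → requirement n/a → met
2. condition 'administers injections' does not hold → requirement n/a → met
3. infection-control audit 93 days ago vs limit 90 → not met
4. elopement drill 135 days ago vs limit 120 → not met
5. certified medication aides 2 < 5 → not met
6. grievance procedure present → met
7. resident-rights training 109 days ago vs limit 120 → met
8. professional liability coverage $1,750,000 ≥ $1,750,000 → met
9. disaster preparedness plan present → met
10. condition 'has more than 50 beds' holds; resident trust fund surety bond $25,000 < $35,000 → not met
11. residents per night-shift aide 22 > 18 → not met
12. admission agreement template absent → not met
Not met: 3, 4, 5, 10, 11, 12

3, 4, 5, 10, 11, 12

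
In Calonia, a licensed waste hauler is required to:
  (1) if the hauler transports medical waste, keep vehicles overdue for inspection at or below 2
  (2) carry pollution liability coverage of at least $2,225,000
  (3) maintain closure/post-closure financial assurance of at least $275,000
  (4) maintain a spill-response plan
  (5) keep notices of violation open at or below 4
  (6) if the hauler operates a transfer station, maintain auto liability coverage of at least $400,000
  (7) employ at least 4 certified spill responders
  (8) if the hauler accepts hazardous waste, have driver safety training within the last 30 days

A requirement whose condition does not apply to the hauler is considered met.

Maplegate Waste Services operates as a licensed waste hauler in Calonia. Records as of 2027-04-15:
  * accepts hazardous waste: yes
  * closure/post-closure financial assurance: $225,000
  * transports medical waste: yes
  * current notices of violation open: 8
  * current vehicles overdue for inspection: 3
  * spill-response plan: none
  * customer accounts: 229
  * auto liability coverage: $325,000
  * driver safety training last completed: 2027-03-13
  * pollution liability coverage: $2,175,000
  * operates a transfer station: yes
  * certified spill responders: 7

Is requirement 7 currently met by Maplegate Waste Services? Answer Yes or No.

7. certified spill responders 7 ≥ 4 → met

Yes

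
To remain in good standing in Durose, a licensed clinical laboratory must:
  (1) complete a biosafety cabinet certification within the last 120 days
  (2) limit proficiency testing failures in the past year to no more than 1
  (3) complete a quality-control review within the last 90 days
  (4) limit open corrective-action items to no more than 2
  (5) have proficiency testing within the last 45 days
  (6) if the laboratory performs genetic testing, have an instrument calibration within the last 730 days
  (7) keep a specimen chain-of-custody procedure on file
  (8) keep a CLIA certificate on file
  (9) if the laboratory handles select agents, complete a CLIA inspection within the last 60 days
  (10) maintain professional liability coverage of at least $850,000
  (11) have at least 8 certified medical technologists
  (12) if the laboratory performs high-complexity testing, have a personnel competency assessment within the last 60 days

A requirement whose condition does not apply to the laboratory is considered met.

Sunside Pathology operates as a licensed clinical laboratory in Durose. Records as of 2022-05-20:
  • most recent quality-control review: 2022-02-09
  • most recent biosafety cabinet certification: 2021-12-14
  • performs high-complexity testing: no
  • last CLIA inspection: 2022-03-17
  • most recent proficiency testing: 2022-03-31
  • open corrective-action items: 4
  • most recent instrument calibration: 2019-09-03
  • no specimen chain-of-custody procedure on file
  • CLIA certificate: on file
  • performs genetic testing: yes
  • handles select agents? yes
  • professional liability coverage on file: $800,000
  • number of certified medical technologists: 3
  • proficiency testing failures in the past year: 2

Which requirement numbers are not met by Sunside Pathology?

1, 2, 3, 4, 5, 6, 7, 9, 10, 11

1. biosafety cabinet certification 157 days ago vs limit 120 → not met
2. proficiency testing failures in the past year 2 > 1 → not met
3. quality-control review 100 days ago vs limit 90 → not met
4. open corrective-action items 4 > 2 → not met
5. proficiency testing 50 days ago vs limit 45 → not met
6. condition 'performs genetic testing' holds; instrument calibration 990 days ago vs limit 730 → not met
7. specimen chain-of-custody procedure absent → not met
8. CLIA certificate present → met
9. condition 'handles select agents' holds; CLIA inspection 64 days ago vs limit 60 → not met
10. professional liability coverage $800,000 < $850,000 → not met
11. certified medical technologists 3 < 8 → not met
12. condition 'performs high-complexity testing' does not hold → requirement n/a → met
Not met: 1, 2, 3, 4, 5, 6, 7, 9, 10, 11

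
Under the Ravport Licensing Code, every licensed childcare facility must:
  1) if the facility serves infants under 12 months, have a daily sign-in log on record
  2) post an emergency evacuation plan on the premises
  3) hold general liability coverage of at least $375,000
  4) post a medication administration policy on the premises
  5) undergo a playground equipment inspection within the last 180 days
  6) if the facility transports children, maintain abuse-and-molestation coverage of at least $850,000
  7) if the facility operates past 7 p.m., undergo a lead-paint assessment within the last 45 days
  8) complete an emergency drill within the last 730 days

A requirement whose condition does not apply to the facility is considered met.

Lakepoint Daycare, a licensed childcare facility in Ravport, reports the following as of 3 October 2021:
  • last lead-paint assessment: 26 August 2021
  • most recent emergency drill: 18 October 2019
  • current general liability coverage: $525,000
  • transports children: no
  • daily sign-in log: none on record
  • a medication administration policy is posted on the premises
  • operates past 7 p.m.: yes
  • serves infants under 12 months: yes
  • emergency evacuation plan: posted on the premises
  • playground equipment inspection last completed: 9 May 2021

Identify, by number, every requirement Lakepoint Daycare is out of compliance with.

1

1. condition 'serves infants under 12 months' holds; daily sign-in log absent → not met
2. emergency evacuation plan present → met
3. general liability coverage $525,000 ≥ $375,000 → met
4. medication administration policy present → met
5. playground equipment inspection 147 days ago vs limit 180 → met
6. condition 'transports children' does not hold → requirement n/a → met
7. condition 'operates past 7 p.m.' holds; lead-paint assessment 38 days ago vs limit 45 → met
8. emergency drill 716 days ago vs limit 730 → met
Not met: 1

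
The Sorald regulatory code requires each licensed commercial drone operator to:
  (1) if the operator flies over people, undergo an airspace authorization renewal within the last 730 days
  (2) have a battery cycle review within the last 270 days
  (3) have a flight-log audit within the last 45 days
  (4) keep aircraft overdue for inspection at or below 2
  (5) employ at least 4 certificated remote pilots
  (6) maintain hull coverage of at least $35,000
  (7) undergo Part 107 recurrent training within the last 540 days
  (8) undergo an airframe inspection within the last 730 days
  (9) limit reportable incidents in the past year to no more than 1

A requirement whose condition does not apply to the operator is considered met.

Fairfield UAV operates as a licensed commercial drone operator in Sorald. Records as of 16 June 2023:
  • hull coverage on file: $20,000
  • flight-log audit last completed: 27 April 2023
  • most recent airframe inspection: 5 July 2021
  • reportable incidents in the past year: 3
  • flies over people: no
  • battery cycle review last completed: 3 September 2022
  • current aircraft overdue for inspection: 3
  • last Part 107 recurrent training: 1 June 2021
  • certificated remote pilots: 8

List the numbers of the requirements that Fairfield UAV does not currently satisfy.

2, 3, 4, 6, 7, 9

1. condition 'flies over people' does not hold → requirement n/a → met
2. battery cycle review 286 days ago vs limit 270 → not met
3. flight-log audit 50 days ago vs limit 45 → not met
4. aircraft overdue for inspection 3 > 2 → not met
5. certificated remote pilots 8 ≥ 4 → met
6. hull coverage $20,000 < $35,000 → not met
7. Part 107 recurrent training 745 days ago vs limit 540 → not met
8. airframe inspection 711 days ago vs limit 730 → met
9. reportable incidents in the past year 3 > 1 → not met
Not met: 2, 3, 4, 6, 7, 9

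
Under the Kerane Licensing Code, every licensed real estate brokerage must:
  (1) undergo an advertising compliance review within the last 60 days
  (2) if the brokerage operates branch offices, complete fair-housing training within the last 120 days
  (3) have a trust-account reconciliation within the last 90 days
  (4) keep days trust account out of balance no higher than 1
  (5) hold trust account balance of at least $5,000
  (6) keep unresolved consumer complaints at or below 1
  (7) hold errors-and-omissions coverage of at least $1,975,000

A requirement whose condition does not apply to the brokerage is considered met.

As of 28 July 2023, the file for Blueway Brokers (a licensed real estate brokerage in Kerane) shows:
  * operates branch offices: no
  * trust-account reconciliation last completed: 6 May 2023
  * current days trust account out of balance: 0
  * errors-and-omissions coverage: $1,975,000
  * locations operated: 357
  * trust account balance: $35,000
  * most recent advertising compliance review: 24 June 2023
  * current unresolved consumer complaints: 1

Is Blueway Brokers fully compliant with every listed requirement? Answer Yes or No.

1. advertising compliance review 34 days ago vs limit 60 → met
2. condition 'operates branch offices' does not hold → requirement n/a → met
3. trust-account reconciliation 83 days ago vs limit 90 → met
4. days trust account out of balance 0 ≤ 1 → met
5. trust account balance $35,000 ≥ $5,000 → met
6. unresolved consumer complaints 1 ≤ 1 → met
7. errors-and-omissions coverage $1,975,000 ≥ $1,975,000 → met
All met.

Yes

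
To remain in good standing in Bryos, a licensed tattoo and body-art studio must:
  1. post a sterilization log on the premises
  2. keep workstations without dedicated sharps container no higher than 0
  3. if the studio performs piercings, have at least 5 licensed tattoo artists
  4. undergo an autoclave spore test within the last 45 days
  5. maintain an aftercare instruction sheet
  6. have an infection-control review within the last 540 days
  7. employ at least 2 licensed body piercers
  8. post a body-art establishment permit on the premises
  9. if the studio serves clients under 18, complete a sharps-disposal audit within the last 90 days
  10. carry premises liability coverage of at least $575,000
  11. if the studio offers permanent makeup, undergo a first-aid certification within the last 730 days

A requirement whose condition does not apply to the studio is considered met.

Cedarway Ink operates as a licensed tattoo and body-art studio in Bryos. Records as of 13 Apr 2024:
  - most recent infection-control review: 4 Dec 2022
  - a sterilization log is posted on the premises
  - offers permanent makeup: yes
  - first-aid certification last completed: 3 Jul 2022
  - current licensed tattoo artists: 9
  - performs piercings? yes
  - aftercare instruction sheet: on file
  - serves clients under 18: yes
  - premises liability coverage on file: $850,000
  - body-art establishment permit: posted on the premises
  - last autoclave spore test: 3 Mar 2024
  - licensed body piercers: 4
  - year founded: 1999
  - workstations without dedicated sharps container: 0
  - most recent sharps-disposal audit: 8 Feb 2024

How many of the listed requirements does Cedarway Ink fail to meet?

0

1. sterilization log present → met
2. workstations without dedicated sharps container 0 ≤ 0 → met
3. condition 'performs piercings' holds; licensed tattoo artists 9 ≥ 5 → met
4. autoclave spore test 41 days ago vs limit 45 → met
5. aftercare instruction sheet present → met
6. infection-control review 496 days ago vs limit 540 → met
7. licensed body piercers 4 ≥ 2 → met
8. body-art establishment permit present → met
9. condition 'serves clients under 18' holds; sharps-disposal audit 65 days ago vs limit 90 → met
10. premises liability coverage $850,000 ≥ $575,000 → met
11. condition 'offers permanent makeup' holds; first-aid certification 650 days ago vs limit 730 → met
Not met: 0 of 11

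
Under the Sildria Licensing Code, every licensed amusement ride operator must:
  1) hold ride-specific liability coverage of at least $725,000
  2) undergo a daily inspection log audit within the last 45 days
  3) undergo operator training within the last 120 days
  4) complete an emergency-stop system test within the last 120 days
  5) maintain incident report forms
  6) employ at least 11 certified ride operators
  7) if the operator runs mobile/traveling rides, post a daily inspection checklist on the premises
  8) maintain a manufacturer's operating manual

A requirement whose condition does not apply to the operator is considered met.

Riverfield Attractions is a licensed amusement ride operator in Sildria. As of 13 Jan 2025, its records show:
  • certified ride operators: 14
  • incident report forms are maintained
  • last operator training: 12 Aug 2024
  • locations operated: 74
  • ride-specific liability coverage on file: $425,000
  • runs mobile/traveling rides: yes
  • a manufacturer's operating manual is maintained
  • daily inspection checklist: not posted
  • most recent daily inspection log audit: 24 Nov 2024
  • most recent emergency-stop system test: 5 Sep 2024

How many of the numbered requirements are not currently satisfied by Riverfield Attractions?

1. ride-specific liability coverage $425,000 < $725,000 → not met
2. daily inspection log audit 50 days ago vs limit 45 → not met
3. operator training 154 days ago vs limit 120 → not met
4. emergency-stop system test 130 days ago vs limit 120 → not met
5. incident report forms present → met
6. certified ride operators 14 ≥ 11 → met
7. condition 'runs mobile/traveling rides' holds; daily inspection checklist absent → not met
8. manufacturer's operating manual present → met
Not met: 5 of 8

5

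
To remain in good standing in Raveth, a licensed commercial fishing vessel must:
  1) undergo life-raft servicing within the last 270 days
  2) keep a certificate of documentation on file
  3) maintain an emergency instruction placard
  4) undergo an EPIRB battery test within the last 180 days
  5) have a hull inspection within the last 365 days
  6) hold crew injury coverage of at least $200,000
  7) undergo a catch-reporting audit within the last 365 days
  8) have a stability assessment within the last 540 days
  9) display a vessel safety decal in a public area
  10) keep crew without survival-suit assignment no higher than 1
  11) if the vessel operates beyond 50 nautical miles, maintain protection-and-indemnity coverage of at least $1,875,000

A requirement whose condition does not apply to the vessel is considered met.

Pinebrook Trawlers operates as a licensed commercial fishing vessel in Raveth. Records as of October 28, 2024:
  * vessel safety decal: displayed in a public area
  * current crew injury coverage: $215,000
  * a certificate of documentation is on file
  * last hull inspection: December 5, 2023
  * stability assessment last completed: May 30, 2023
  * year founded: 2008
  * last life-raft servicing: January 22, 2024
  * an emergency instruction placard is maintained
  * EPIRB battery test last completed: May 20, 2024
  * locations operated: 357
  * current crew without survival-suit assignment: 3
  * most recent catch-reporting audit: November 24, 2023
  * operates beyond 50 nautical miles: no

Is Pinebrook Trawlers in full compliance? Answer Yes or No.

1. life-raft servicing 280 days ago vs limit 270 → not met
2. certificate of documentation present → met
3. emergency instruction placard present → met
4. EPIRB battery test 161 days ago vs limit 180 → met
5. hull inspection 328 days ago vs limit 365 → met
6. crew injury coverage $215,000 ≥ $200,000 → met
7. catch-reporting audit 339 days ago vs limit 365 → met
8. stability assessment 517 days ago vs limit 540 → met
9. vessel safety decal present → met
10. crew without survival-suit assignment 3 > 1 → not met
11. condition 'operates beyond 50 nautical miles' does not hold → requirement n/a → met
Not met: 1, 10

No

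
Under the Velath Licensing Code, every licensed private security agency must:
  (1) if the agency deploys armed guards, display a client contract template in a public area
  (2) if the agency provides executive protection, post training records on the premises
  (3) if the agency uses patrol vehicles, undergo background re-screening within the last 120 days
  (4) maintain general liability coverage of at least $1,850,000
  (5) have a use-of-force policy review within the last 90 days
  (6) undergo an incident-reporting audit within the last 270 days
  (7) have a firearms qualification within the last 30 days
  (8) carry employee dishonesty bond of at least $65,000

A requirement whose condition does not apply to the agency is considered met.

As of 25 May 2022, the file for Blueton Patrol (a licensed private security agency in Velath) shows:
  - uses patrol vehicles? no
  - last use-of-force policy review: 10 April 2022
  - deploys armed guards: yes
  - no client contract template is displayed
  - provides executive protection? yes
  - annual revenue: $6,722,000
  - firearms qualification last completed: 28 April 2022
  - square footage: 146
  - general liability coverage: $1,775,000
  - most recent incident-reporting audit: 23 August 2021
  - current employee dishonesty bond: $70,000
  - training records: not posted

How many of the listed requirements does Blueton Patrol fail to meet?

1. condition 'deploys armed guards' holds; client contract template absent → not met
2. condition 'provides executive protection' holds; training records absent → not met
3. condition 'uses patrol vehicles' does not hold → requirement n/a → met
4. general liability coverage $1,775,000 < $1,850,000 → not met
5. use-of-force policy review 45 days ago vs limit 90 → met
6. incident-reporting audit 275 days ago vs limit 270 → not met
7. firearms qualification 27 days ago vs limit 30 → met
8. employee dishonesty bond $70,000 ≥ $65,000 → met
Not met: 4 of 8

4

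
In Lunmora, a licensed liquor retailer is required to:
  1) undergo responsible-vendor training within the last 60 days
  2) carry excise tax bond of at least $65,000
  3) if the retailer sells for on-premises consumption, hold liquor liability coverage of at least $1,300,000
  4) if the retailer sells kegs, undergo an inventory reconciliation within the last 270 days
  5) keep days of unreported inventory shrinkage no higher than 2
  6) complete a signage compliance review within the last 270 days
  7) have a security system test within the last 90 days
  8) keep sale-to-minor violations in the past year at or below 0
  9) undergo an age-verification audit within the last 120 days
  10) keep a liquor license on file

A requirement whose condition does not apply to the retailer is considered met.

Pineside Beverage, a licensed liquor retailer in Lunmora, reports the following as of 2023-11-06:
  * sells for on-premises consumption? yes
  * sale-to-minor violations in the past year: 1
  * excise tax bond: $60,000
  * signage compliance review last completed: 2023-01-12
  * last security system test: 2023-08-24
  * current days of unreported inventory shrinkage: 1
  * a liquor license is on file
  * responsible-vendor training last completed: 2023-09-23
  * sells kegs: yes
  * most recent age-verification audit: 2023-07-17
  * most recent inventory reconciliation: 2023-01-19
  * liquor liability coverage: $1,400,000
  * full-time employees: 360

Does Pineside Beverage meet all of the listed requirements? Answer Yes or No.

1. responsible-vendor training 44 days ago vs limit 60 → met
2. excise tax bond $60,000 < $65,000 → not met
3. condition 'sells for on-premises consumption' holds; liquor liability coverage $1,400,000 ≥ $1,300,000 → met
4. condition 'sells kegs' holds; inventory reconciliation 291 days ago vs limit 270 → not met
5. days of unreported inventory shrinkage 1 ≤ 2 → met
6. signage compliance review 298 days ago vs limit 270 → not met
7. security system test 74 days ago vs limit 90 → met
8. sale-to-minor violations in the past year 1 > 0 → not met
9. age-verification audit 112 days ago vs limit 120 → met
10. liquor license present → met
Not met: 2, 4, 6, 8

No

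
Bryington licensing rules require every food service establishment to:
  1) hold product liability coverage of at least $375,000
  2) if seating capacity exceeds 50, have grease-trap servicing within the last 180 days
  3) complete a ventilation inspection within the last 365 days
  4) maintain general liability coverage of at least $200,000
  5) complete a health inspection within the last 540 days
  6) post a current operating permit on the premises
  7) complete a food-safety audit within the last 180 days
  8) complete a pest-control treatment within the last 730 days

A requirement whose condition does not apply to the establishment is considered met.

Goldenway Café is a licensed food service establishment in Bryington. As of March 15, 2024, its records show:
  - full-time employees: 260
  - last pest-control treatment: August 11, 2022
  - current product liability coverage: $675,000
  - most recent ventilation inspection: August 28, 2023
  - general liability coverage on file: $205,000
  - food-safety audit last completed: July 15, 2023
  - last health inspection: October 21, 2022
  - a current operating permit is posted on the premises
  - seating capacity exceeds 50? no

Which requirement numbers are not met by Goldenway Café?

1. product liability coverage $675,000 ≥ $375,000 → met
2. condition 'seating capacity exceeds 50' does not hold → requirement n/a → met
3. ventilation inspection 200 days ago vs limit 365 → met
4. general liability coverage $205,000 ≥ $200,000 → met
5. health inspection 511 days ago vs limit 540 → met
6. current operating permit present → met
7. food-safety audit 244 days ago vs limit 180 → not met
8. pest-control treatment 582 days ago vs limit 730 → met
Not met: 7

7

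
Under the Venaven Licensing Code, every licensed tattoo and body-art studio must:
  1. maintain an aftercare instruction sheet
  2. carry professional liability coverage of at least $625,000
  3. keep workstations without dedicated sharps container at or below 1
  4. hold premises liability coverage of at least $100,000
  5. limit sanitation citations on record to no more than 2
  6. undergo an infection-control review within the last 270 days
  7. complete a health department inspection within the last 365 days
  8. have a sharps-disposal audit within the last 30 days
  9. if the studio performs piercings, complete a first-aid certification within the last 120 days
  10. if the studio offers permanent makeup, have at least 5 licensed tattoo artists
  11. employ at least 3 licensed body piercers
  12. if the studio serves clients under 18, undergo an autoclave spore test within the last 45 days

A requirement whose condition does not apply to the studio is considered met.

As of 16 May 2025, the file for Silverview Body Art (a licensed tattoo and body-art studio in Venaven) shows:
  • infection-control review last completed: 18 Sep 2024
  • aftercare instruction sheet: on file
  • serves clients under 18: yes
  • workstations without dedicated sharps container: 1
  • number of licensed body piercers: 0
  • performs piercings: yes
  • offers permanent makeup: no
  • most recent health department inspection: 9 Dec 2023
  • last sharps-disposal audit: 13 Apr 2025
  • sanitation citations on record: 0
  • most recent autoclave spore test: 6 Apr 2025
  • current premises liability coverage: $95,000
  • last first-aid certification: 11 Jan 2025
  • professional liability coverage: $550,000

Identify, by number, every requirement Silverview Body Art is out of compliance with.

1. aftercare instruction sheet present → met
2. professional liability coverage $550,000 < $625,000 → not met
3. workstations without dedicated sharps container 1 ≤ 1 → met
4. premises liability coverage $95,000 < $100,000 → not met
5. sanitation citations on record 0 ≤ 2 → met
6. infection-control review 240 days ago vs limit 270 → met
7. health department inspection 524 days ago vs limit 365 → not met
8. sharps-disposal audit 33 days ago vs limit 30 → not met
9. condition 'performs piercings' holds; first-aid certification 125 days ago vs limit 120 → not met
10. condition 'offers permanent makeup' does not hold → requirement n/a → met
11. licensed body piercers 0 < 3 → not met
12. condition 'serves clients under 18' holds; autoclave spore test 40 days ago vs limit 45 → met
Not met: 2, 4, 7, 8, 9, 11

2, 4, 7, 8, 9, 11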